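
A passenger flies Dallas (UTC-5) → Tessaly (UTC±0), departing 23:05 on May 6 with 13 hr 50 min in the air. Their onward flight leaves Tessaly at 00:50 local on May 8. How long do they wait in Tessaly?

6 hours 55 minutes

Convert departure to UTC: 23:05 + 5:00 = 04:05 UTC on May 7.
Add 13 hours and 50 minutes flight time → 17:55 UTC.
Tessaly is UTC+0, so local arrival is the same: 17:55 on May 7.
Layover = 00:50 − 17:55 (+1 day) = 6 hours 55 minutes.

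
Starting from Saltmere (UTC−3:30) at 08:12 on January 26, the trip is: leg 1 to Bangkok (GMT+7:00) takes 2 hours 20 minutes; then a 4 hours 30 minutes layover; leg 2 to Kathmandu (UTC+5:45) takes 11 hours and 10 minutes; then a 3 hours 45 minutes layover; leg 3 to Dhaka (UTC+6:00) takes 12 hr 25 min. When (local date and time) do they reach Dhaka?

Convert departure to UTC: 08:12 + 3:30 = 11:42 UTC on Jan 26.
Add 2 hours and 20 minutes leg 1 → 14:02 UTC.
Add 4 hours 30 minutes layover in Bangkok → 18:32 UTC.
Add 11 hours and 10 minutes leg 2 → 05:42 UTC (Jan 27).
Add 3 hours 45 minutes layover in Kathmandu → 09:27 UTC.
Add 12 hours 25 minutes leg 3 → 21:52 UTC.
Dhaka is UTC+6:00, so local arrival = 21:52 + 6:00 = 03:52 on Jan 28.

03:52 on January 28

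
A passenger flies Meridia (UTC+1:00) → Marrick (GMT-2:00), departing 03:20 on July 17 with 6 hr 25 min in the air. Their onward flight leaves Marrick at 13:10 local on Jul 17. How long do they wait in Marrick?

Convert departure to UTC: 03:20 − 1:00 = 02:20 UTC on Jul 17.
Add 6 hours and 25 minutes flight time → 08:45 UTC.
Marrick is UTC−2:00, so local arrival = 08:45 − 2:00 = 06:45 on Jul 17.
Layover = 13:10 − 06:45 = 6 hours 25 minutes.

6 hours 25 minutes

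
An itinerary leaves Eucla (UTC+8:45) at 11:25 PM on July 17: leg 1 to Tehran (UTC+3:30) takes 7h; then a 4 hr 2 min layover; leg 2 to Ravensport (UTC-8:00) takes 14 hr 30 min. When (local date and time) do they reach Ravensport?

8:12 AM on July 18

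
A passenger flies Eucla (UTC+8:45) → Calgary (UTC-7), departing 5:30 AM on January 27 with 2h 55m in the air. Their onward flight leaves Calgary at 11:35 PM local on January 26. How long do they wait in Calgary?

Convert departure to UTC: 5:30 AM − 8:45 = 8:45 PM UTC on Jan 26.
Add 2 hours 55 minutes flight time → 11:40 PM UTC.
Calgary is UTC−7:00, so local arrival = 11:40 PM − 7:00 = 4:40 PM on Jan 26.
Layover = 11:35 PM − 4:40 PM = 6 hours 55 minutes.

6 hours 55 minutes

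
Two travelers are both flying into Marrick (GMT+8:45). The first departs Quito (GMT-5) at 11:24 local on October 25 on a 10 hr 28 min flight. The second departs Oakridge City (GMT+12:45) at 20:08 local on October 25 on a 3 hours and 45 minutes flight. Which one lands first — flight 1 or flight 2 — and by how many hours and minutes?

the second, by 15 hours 44 minutes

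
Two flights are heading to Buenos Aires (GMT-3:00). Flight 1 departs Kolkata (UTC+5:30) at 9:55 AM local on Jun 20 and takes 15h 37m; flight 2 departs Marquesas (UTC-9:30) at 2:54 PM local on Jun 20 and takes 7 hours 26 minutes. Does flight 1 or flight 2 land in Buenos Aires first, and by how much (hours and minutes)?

the first, by 11 hours 48 minutes

Flight 1 in UTC: 9:55 AM − 5:30 = 4:25 AM on Jun 20.
+15 hours and 37 minutes → arrive 8:02 PM UTC on Jun 20.
Flight 2 in UTC: 2:54 PM + 9:30 = 12:24 AM on Jun 21.
+7 hours 26 minutes → arrive 7:50 AM UTC on Jun 21.
Flight 1 lands earlier by 11 hours 48 minutes.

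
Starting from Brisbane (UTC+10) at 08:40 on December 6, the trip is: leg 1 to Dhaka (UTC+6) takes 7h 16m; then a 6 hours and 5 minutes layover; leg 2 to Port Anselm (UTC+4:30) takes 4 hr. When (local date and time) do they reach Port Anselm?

20:31 on Dec 6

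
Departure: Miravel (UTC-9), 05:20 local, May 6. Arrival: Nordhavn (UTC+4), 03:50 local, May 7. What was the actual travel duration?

Departure in UTC: 05:20 + 9:00 = 14:20 on May 6.
Arrival in UTC: 03:50 − 4:00 = 23:50 on May 6.
Elapsed = 23:50 − 14:20 = 9 hours 30 minutes.

9 hours 30 minutes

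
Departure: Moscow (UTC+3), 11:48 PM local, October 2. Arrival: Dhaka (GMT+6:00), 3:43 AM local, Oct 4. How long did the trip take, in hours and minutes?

24 hours 55 minutes

Dhaka is 3:00 ahead of Moscow.
Clock-face elapsed time (ignoring zones) is 27 hours 55 minutes.
Actual elapsed = 27 hours 55 minutes − 3:00 = 24 hours 55 minutes.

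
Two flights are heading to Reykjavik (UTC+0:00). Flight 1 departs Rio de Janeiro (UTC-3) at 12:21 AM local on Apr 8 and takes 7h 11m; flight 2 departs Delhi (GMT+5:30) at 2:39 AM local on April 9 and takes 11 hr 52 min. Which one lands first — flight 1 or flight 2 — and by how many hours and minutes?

Flight 1 in UTC: 12:21 AM + 3:00 = 3:21 AM on Apr 8.
+7 hours 11 minutes → arrive 10:32 AM UTC on Apr 8.
Flight 2 in UTC: 2:39 AM − 5:30 = 9:09 PM on Apr 8.
+11 hours 52 minutes → arrive 9:01 AM UTC on Apr 9.
Flight 1 lands earlier by 22 hours 29 minutes.

the first, by 22 hours 29 minutes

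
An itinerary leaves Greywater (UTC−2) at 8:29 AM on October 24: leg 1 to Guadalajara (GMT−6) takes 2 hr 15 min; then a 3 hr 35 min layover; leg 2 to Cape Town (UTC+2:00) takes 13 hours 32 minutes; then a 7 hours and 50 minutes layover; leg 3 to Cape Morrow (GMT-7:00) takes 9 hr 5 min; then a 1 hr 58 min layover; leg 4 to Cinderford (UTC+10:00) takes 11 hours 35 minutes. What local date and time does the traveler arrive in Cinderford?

10:19 PM on October 26

Convert departure to UTC: 8:29 AM + 2:00 = 10:29 AM UTC on Oct 24.
Add 2 hours 15 minutes leg 1 → 12:44 PM UTC.
Add 3 hours 35 minutes layover in Guadalajara → 4:19 PM UTC.
Add 13 hours 32 minutes leg 2 → 5:51 AM UTC (Oct 25).
Add 7 hours 50 minutes layover in Cape Town → 1:41 PM UTC.
Add 9 hours 5 minutes leg 3 → 10:46 PM UTC.
Add 1 hour 58 minutes layover in Cape Morrow → 12:44 AM UTC (Oct 26).
Add 11 hours 35 minutes leg 4 → 12:19 PM UTC.
Cinderford is UTC+10:00, so local arrival = 12:19 PM + 10:00 = 10:19 PM on Oct 26.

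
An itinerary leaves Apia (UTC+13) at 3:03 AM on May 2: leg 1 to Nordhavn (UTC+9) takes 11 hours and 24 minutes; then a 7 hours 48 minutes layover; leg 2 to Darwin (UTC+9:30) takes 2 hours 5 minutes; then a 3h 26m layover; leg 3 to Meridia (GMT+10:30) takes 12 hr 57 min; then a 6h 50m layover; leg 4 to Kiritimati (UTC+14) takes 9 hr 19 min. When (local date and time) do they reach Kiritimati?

Convert departure to UTC: 3:03 AM − 13:00 = 2:03 PM UTC on May 1.
Add 11 hours and 24 minutes leg 1 → 1:27 AM UTC (May 2).
Add 7 hours 48 minutes layover in Nordhavn → 9:15 AM UTC.
Add 2 hours and 5 minutes leg 2 → 11:20 AM UTC.
Add 3 hours and 26 minutes layover in Darwin → 2:46 PM UTC.
Add 12 hours and 57 minutes leg 3 → 3:43 AM UTC (May 3).
Add 6 hours 50 minutes layover in Meridia → 10:33 AM UTC.
Add 9 hours and 19 minutes leg 4 → 7:52 PM UTC.
Kiritimati is UTC+14:00, so local arrival = 7:52 PM + 14:00 = 9:52 AM on May 4.

9:52 AM on May 4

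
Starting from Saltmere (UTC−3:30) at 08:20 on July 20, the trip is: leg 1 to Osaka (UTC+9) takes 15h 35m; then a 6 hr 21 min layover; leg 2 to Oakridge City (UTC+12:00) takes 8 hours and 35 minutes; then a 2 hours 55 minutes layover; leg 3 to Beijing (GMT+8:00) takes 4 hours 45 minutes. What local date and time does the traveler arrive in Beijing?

Convert departure to UTC: 08:20 + 3:30 = 11:50 UTC on Jul 20.
Add 15 hours and 35 minutes leg 1 → 03:25 UTC (Jul 21).
Add 6 hours and 21 minutes layover in Osaka → 09:46 UTC.
Add 8 hours and 35 minutes leg 2 → 18:21 UTC.
Add 2 hours and 55 minutes layover in Oakridge City → 21:16 UTC.
Add 4 hours and 45 minutes leg 3 → 02:01 UTC (Jul 22).
Beijing is UTC+8:00, so local arrival = 02:01 + 8:00 = 10:01 on Jul 22.

10:01 on Jul 22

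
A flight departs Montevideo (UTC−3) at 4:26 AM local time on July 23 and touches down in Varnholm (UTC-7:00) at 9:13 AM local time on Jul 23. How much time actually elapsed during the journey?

Departure in UTC: 4:26 AM + 3:00 = 7:26 AM on Jul 23.
Arrival in UTC: 9:13 AM + 7:00 = 4:13 PM on Jul 23.
Elapsed = 4:13 PM − 7:26 AM = 8 hours 47 minutes.

8 hours 47 minutes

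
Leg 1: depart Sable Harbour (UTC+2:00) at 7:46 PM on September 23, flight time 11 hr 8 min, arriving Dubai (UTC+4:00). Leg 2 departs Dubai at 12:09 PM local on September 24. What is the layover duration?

3 hours 15 minutes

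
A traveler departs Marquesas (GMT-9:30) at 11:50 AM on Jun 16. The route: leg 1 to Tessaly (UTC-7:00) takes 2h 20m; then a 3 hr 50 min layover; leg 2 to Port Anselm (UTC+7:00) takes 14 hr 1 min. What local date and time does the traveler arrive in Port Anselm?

Convert departure to UTC: 11:50 AM + 9:30 = 9:20 PM UTC on Jun 16.
Add 2 hours 20 minutes leg 1 → 11:40 PM UTC.
Add 3 hours 50 minutes layover in Tessaly → 3:30 AM UTC (Jun 17).
Add 14 hours and 1 minute leg 2 → 5:31 PM UTC.
Port Anselm is UTC+7:00, so local arrival = 5:31 PM + 7:00 = 12:31 AM on Jun 18.

12:31 AM on Jun 18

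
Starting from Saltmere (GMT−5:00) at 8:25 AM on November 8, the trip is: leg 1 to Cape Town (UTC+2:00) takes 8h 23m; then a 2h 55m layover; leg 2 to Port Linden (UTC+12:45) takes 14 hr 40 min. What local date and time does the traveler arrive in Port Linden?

Convert departure to UTC: 8:25 AM + 5:00 = 1:25 PM UTC on Nov 8.
Add 8 hours 23 minutes leg 1 → 9:48 PM UTC.
Add 2 hours and 55 minutes layover in Cape Town → 12:43 AM UTC (Nov 9).
Add 14 hours 40 minutes leg 2 → 3:23 PM UTC.
Port Linden is UTC+12:45, so local arrival = 3:23 PM + 12:45 = 4:08 AM on Nov 10.

4:08 AM on November 10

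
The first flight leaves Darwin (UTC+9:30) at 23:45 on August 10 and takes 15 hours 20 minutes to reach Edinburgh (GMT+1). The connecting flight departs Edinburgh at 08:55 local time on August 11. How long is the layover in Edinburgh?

2 hours 20 minutes

Convert departure to UTC: 23:45 − 9:30 = 14:15 UTC on Aug 10.
Add 15 hours and 20 minutes flight time → 05:35 UTC (Aug 11).
Edinburgh is UTC+1:00, so local arrival = 05:35 + 1:00 = 06:35 on Aug 11.
Layover = 08:55 − 06:35 = 2 hours 20 minutes.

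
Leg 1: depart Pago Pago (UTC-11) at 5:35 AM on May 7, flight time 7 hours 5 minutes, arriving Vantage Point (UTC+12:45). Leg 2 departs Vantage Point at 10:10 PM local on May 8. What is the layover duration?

9 hours 45 minutes

Convert departure to UTC: 5:35 AM + 11:00 = 4:35 PM UTC on May 7.
Add 7 hours and 5 minutes flight time → 11:40 PM UTC.
Vantage Point is UTC+12:45, so local arrival = 11:40 PM + 12:45 = 12:25 PM on May 8.
Layover = 10:10 PM − 12:25 PM = 9 hours 45 minutes.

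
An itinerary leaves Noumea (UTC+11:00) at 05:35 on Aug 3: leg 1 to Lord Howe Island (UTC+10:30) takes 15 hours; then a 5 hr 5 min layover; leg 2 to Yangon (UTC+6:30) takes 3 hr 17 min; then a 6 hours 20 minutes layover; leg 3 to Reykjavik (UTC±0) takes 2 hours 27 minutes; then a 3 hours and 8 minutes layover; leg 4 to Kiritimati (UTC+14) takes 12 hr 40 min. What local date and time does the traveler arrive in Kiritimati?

08:32 on August 5

Convert departure to UTC: 05:35 − 11:00 = 18:35 UTC on Aug 2.
Add 15 hours leg 1 → 09:35 UTC (Aug 3).
Add 5 hours 5 minutes layover in Lord Howe Island → 14:40 UTC.
Add 3 hours and 17 minutes leg 2 → 17:57 UTC.
Add 6 hours 20 minutes layover in Yangon → 00:17 UTC (Aug 4).
Add 2 hours and 27 minutes leg 3 → 02:44 UTC.
Add 3 hours and 8 minutes layover in Reykjavik → 05:52 UTC.
Add 12 hours 40 minutes leg 4 → 18:32 UTC.
Kiritimati is UTC+14:00, so local arrival = 18:32 + 14:00 = 08:32 on Aug 5.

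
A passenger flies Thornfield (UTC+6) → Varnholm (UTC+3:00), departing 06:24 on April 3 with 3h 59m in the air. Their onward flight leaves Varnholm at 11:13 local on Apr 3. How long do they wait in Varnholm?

Convert departure to UTC: 06:24 − 6:00 = 00:24 UTC on Apr 3.
Add 3 hours and 59 minutes flight time → 04:23 UTC.
Varnholm is UTC+3:00, so local arrival = 04:23 + 3:00 = 07:23 on Apr 3.
Layover = 11:13 − 07:23 = 3 hours 50 minutes.

3 hours 50 minutes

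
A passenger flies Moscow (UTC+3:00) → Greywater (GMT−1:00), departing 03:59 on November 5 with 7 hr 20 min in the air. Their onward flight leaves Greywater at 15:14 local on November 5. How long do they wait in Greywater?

Convert departure to UTC: 03:59 − 3:00 = 00:59 UTC on Nov 5.
Add 7 hours and 20 minutes flight time → 08:19 UTC.
Greywater is UTC−1:00, so local arrival = 08:19 − 1:00 = 07:19 on Nov 5.
Layover = 15:14 − 07:19 = 7 hours 55 minutes.

7 hours 55 minutes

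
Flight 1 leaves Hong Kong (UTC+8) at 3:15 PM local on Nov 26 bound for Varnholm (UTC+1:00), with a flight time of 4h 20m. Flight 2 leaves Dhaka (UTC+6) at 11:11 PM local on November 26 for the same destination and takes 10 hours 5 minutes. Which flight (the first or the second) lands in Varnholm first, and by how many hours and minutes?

the first, by 15 hours 41 minutes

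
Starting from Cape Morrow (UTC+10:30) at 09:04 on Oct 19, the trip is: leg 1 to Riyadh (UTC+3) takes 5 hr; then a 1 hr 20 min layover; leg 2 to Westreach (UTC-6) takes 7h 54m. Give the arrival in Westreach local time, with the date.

Convert departure to UTC: 09:04 − 10:30 = 22:34 UTC on Oct 18.
Add 5 hours leg 1 → 03:34 UTC (Oct 19).
Add 1 hour and 20 minutes layover in Riyadh → 04:54 UTC.
Add 7 hours 54 minutes leg 2 → 12:48 UTC.
Westreach is UTC−6:00, so local arrival = 12:48 − 6:00 = 06:48 on Oct 19.

06:48 on October 19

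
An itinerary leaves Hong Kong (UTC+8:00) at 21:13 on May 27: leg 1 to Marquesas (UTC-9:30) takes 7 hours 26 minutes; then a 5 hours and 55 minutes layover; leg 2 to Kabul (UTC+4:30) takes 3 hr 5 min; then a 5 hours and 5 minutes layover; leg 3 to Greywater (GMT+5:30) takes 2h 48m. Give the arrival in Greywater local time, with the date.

Convert departure to UTC: 21:13 − 8:00 = 13:13 UTC on May 27.
Add 7 hours 26 minutes leg 1 → 20:39 UTC.
Add 5 hours and 55 minutes layover in Marquesas → 02:34 UTC (May 28).
Add 3 hours and 5 minutes leg 2 → 05:39 UTC.
Add 5 hours 5 minutes layover in Kabul → 10:44 UTC.
Add 2 hours 48 minutes leg 3 → 13:32 UTC.
Greywater is UTC+5:30, so local arrival = 13:32 + 5:30 = 19:02 on May 28.

19:02 on May 28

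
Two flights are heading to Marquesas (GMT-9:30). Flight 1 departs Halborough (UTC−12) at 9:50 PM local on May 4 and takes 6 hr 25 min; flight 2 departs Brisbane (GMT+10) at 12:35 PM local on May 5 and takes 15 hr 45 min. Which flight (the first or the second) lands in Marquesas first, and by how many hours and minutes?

Flight 1 in UTC: 9:50 PM + 12:00 = 9:50 AM on May 5.
+6 hours and 25 minutes → arrive 4:15 PM UTC on May 5.
Flight 2 in UTC: 12:35 PM − 10:00 = 2:35 AM on May 5.
+15 hours and 45 minutes → arrive 6:20 PM UTC on May 5.
Flight 1 lands earlier by 2 hours 5 minutes.

the first, by 2 hours 5 minutes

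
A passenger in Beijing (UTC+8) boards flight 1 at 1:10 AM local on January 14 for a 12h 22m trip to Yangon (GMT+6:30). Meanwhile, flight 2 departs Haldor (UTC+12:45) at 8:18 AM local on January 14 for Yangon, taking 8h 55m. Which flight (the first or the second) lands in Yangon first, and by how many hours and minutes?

the second, by 1 hour 4 minutes

Flight 1 in UTC: 1:10 AM − 8:00 = 5:10 PM on Jan 13.
+12 hours and 22 minutes → arrive 5:32 AM UTC on Jan 14.
Flight 2 in UTC: 8:18 AM − 12:45 = 7:33 PM on Jan 13.
+8 hours 55 minutes → arrive 4:28 AM UTC on Jan 14.
Flight 2 lands earlier by 1 hour 4 minutes.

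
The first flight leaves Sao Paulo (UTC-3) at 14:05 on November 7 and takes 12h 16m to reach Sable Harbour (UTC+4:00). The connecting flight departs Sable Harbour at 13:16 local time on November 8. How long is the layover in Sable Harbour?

3 hours 55 minutes

Convert departure to UTC: 14:05 + 3:00 = 17:05 UTC on Nov 7.
Add 12 hours 16 minutes flight time → 05:21 UTC (Nov 8).
Sable Harbour is UTC+4:00, so local arrival = 05:21 + 4:00 = 09:21 on Nov 8.
Layover = 13:16 − 09:21 = 3 hours 55 minutes.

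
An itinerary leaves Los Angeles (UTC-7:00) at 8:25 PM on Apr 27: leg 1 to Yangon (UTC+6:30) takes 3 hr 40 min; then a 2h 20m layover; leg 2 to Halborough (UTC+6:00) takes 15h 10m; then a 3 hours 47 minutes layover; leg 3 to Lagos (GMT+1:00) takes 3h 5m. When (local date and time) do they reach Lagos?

8:27 AM on Apr 29

Convert departure to UTC: 8:25 PM + 7:00 = 3:25 AM UTC on Apr 28.
Add 3 hours and 40 minutes leg 1 → 7:05 AM UTC.
Add 2 hours 20 minutes layover in Yangon → 9:25 AM UTC.
Add 15 hours 10 minutes leg 2 → 12:35 AM UTC (Apr 29).
Add 3 hours 47 minutes layover in Halborough → 4:22 AM UTC.
Add 3 hours and 5 minutes leg 3 → 7:27 AM UTC.
Lagos is UTC+1:00, so local arrival = 7:27 AM + 1:00 = 8:27 AM on Apr 29.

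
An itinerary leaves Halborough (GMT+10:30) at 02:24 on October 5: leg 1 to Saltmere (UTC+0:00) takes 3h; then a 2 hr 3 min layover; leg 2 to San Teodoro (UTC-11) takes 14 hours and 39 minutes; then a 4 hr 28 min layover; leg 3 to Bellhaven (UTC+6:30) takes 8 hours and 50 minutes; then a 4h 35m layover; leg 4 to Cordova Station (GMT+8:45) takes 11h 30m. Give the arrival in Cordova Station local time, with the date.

Convert departure to UTC: 02:24 − 10:30 = 15:54 UTC on Oct 4.
Add 3 hours leg 1 → 18:54 UTC.
Add 2 hours 3 minutes layover in Saltmere → 20:57 UTC.
Add 14 hours 39 minutes leg 2 → 11:36 UTC (Oct 5).
Add 4 hours and 28 minutes layover in San Teodoro → 16:04 UTC.
Add 8 hours and 50 minutes leg 3 → 00:54 UTC (Oct 6).
Add 4 hours and 35 minutes layover in Bellhaven → 05:29 UTC.
Add 11 hours and 30 minutes leg 4 → 16:59 UTC.
Cordova Station is UTC+8:45, so local arrival = 16:59 + 8:45 = 01:44 on Oct 7.

01:44 on October 7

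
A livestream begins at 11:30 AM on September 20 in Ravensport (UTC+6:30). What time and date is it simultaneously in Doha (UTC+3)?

Doha is 3:30 behind Ravensport.
Shift by the zone difference: 11:30 AM − 3:30 = 8:00 AM on Sep 20 in Doha.

8:00 AM on September 20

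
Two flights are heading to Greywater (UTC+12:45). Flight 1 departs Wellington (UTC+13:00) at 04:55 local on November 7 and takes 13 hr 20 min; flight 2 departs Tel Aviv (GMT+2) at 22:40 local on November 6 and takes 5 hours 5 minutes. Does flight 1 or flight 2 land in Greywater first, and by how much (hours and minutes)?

the second, by 3 hours 30 minutes

Flight 1 in UTC: 04:55 − 13:00 = 15:55 on Nov 6.
+13 hours and 20 minutes → arrive 05:15 UTC on Nov 7.
Flight 2 in UTC: 22:40 − 2:00 = 20:40 on Nov 6.
+5 hours 5 minutes → arrive 01:45 UTC on Nov 7.
Flight 2 lands earlier by 3 hours 30 minutes.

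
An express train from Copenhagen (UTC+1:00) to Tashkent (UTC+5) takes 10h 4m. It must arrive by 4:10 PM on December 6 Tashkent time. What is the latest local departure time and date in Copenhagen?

2:06 AM on Dec 6

Target arrival in UTC: 4:10 PM − 5:00 = 11:10 AM on Dec 6.
Subtract 10 hours 4 minutes → departure 1:06 AM UTC on Dec 6.
Copenhagen is UTC+1:00: 1:06 AM + 1:00 = 2:06 AM on Dec 6.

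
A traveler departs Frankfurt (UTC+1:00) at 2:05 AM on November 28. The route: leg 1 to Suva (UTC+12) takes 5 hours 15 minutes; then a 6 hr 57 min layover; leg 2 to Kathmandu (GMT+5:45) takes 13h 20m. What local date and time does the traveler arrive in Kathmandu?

8:22 AM on November 29

Convert departure to UTC: 2:05 AM − 1:00 = 1:05 AM UTC on Nov 28.
Add 5 hours 15 minutes leg 1 → 6:20 AM UTC.
Add 6 hours 57 minutes layover in Suva → 1:17 PM UTC.
Add 13 hours and 20 minutes leg 2 → 2:37 AM UTC (Nov 29).
Kathmandu is UTC+5:45, so local arrival = 2:37 AM + 5:45 = 8:22 AM on Nov 29.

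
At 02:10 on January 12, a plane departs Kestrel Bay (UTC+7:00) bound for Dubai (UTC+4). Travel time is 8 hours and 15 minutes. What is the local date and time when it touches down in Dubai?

07:25 on January 12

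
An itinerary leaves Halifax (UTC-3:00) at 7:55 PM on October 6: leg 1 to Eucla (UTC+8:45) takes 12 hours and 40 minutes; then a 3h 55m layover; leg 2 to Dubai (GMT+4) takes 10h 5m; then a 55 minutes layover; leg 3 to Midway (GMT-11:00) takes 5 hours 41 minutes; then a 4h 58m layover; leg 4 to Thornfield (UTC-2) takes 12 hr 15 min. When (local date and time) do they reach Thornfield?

Convert departure to UTC: 7:55 PM + 3:00 = 10:55 PM UTC on Oct 6.
Add 12 hours 40 minutes leg 1 → 11:35 AM UTC (Oct 7).
Add 3 hours and 55 minutes layover in Eucla → 3:30 PM UTC.
Add 10 hours and 5 minutes leg 2 → 1:35 AM UTC (Oct 8).
Add 55 minutes layover in Dubai → 2:30 AM UTC.
Add 5 hours and 41 minutes leg 3 → 8:11 AM UTC.
Add 4 hours and 58 minutes layover in Midway → 1:09 PM UTC.
Add 12 hours and 15 minutes leg 4 → 1:24 AM UTC (Oct 9).
Thornfield is UTC−2:00, so local arrival = 1:24 AM − 2:00 = 11:24 PM on Oct 8.

11:24 PM on October 8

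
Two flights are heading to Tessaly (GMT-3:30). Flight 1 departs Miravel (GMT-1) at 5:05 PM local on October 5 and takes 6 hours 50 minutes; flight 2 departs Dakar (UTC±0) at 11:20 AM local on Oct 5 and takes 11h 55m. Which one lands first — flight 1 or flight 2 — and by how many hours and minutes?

the second, by 1 hour 40 minutes

Flight 1 in UTC: 5:05 PM + 1:00 = 6:05 PM on Oct 5.
+6 hours 50 minutes → arrive 12:55 AM UTC on Oct 6.
Flight 2 departs at 11:20 AM UTC (Oct 5).
+11 hours and 55 minutes → arrive 11:15 PM UTC on Oct 5.
Flight 2 lands earlier by 1 hour 40 minutes.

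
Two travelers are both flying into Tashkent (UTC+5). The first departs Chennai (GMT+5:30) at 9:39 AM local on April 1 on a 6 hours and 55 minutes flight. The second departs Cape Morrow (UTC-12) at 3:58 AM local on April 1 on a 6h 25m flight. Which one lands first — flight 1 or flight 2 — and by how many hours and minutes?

the first, by 11 hours 19 minutes

Flight 1 in UTC: 9:39 AM − 5:30 = 4:09 AM on Apr 1.
+6 hours 55 minutes → arrive 11:04 AM UTC on Apr 1.
Flight 2 in UTC: 3:58 AM + 12:00 = 3:58 PM on Apr 1.
+6 hours and 25 minutes → arrive 10:23 PM UTC on Apr 1.
Flight 1 lands earlier by 11 hours 19 minutes.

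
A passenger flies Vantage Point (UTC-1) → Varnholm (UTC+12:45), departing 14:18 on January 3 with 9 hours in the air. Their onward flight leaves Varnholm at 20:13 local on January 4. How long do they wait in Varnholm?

7 hours 10 minutes

Convert departure to UTC: 14:18 + 1:00 = 15:18 UTC on Jan 3.
Add 9 hours flight time → 00:18 UTC (Jan 4).
Varnholm is UTC+12:45, so local arrival = 00:18 + 12:45 = 13:03 on Jan 4.
Layover = 20:13 − 13:03 = 7 hours 10 minutes.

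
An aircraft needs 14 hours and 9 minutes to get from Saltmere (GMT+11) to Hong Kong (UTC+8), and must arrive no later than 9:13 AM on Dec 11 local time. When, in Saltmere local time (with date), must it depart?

10:04 PM on December 10

Target arrival in UTC: 9:13 AM − 8:00 = 1:13 AM on Dec 11.
Subtract 14 hours 9 minutes → departure 11:04 AM UTC on Dec 10.
Saltmere is UTC+11:00: 11:04 AM + 11:00 = 10:04 PM on Dec 10.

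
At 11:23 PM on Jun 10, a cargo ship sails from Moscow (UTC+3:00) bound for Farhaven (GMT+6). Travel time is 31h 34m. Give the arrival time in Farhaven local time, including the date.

Convert departure to UTC: 11:23 PM − 3:00 = 8:23 PM UTC on Jun 10.
Add 31 hours 34 minutes travel time → 3:57 AM UTC (Jun 12).
Farhaven is UTC+6:00, so local arrival = 3:57 AM + 6:00 = 9:57 AM on Jun 12.

9:57 AM on Jun 12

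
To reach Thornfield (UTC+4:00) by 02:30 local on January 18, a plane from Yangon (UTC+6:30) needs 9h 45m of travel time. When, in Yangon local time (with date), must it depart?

19:15 on January 17

Target arrival in UTC: 02:30 − 4:00 = 22:30 on Jan 17.
Subtract 9 hours and 45 minutes → departure 12:45 UTC on Jan 17.
Yangon is UTC+6:30: 12:45 + 6:30 = 19:15 on Jan 17.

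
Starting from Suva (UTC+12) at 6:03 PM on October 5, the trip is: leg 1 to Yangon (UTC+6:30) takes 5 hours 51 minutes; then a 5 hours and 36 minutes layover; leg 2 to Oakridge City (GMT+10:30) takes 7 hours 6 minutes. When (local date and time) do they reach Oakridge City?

11:06 AM on October 6

Convert departure to UTC: 6:03 PM − 12:00 = 6:03 AM UTC on Oct 5.
Add 5 hours 51 minutes leg 1 → 11:54 AM UTC.
Add 5 hours and 36 minutes layover in Yangon → 5:30 PM UTC.
Add 7 hours and 6 minutes leg 2 → 12:36 AM UTC (Oct 6).
Oakridge City is UTC+10:30, so local arrival = 12:36 AM + 10:30 = 11:06 AM on Oct 6.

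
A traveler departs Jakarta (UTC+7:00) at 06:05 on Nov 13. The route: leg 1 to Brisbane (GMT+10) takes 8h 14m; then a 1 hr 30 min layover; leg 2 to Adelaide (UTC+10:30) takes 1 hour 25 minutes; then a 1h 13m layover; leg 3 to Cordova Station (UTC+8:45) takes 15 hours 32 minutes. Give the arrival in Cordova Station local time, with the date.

11:44 on Nov 14

Convert departure to UTC: 06:05 − 7:00 = 23:05 UTC on Nov 12.
Add 8 hours and 14 minutes leg 1 → 07:19 UTC (Nov 13).
Add 1 hour 30 minutes layover in Brisbane → 08:49 UTC.
Add 1 hour and 25 minutes leg 2 → 10:14 UTC.
Add 1 hour and 13 minutes layover in Adelaide → 11:27 UTC.
Add 15 hours and 32 minutes leg 3 → 02:59 UTC (Nov 14).
Cordova Station is UTC+8:45, so local arrival = 02:59 + 8:45 = 11:44 on Nov 14.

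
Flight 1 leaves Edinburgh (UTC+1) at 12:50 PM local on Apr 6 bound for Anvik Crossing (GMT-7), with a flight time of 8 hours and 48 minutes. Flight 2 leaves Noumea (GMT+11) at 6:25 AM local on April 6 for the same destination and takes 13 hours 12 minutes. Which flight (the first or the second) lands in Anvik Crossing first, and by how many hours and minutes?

Flight 1 in UTC: 12:50 PM − 1:00 = 11:50 AM on Apr 6.
+8 hours 48 minutes → arrive 8:38 PM UTC on Apr 6.
Flight 2 in UTC: 6:25 AM − 11:00 = 7:25 PM on Apr 5.
+13 hours 12 minutes → arrive 8:37 AM UTC on Apr 6.
Flight 2 lands earlier by 12 hours 1 minute.

the second, by 12 hours 1 minute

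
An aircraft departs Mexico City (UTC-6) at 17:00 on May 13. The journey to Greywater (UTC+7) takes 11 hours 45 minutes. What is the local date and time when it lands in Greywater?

Convert departure to UTC: 17:00 + 6:00 = 23:00 UTC on May 13.
Add 11 hours and 45 minutes travel time → 10:45 UTC (May 14).
Greywater is UTC+7:00, so local arrival = 10:45 + 7:00 = 17:45 on May 14.

17:45 on May 14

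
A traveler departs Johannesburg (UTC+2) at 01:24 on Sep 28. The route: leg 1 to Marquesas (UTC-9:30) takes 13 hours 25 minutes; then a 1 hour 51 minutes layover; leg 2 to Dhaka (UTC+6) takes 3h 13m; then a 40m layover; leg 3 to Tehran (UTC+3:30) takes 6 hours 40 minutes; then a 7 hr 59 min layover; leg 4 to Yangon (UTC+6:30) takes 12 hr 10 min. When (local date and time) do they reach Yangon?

03:52 on Sep 30

Convert departure to UTC: 01:24 − 2:00 = 23:24 UTC on Sep 27.
Add 13 hours 25 minutes leg 1 → 12:49 UTC (Sep 28).
Add 1 hour and 51 minutes layover in Marquesas → 14:40 UTC.
Add 3 hours and 13 minutes leg 2 → 17:53 UTC.
Add 40 minutes layover in Dhaka → 18:33 UTC.
Add 6 hours 40 minutes leg 3 → 01:13 UTC (Sep 29).
Add 7 hours 59 minutes layover in Tehran → 09:12 UTC.
Add 12 hours 10 minutes leg 4 → 21:22 UTC.
Yangon is UTC+6:30, so local arrival = 21:22 + 6:30 = 03:52 on Sep 30.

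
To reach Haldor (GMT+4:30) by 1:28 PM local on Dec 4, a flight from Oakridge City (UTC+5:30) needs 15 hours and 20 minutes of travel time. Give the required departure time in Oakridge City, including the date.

Target arrival in UTC: 1:28 PM − 4:30 = 8:58 AM on Dec 4.
Subtract 15 hours 20 minutes → departure 5:38 PM UTC on Dec 3.
Oakridge City is UTC+5:30: 5:38 PM + 5:30 = 11:08 PM on Dec 3.

11:08 PM on December 3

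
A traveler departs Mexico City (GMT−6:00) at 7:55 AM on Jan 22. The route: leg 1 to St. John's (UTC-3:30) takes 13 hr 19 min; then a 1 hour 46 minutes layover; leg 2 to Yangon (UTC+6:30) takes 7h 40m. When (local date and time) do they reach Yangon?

Convert departure to UTC: 7:55 AM + 6:00 = 1:55 PM UTC on Jan 22.
Add 13 hours and 19 minutes leg 1 → 3:14 AM UTC (Jan 23).
Add 1 hour and 46 minutes layover in St. John's → 5:00 AM UTC.
Add 7 hours and 40 minutes leg 2 → 12:40 PM UTC.
Yangon is UTC+6:30, so local arrival = 12:40 PM + 6:30 = 7:10 PM on Jan 23.

7:10 PM on January 23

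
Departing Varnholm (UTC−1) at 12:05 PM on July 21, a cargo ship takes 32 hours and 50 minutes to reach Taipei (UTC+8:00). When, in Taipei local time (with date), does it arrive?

5:55 AM on July 23

Convert departure to UTC: 12:05 PM + 1:00 = 1:05 PM UTC on Jul 21.
Add 32 hours 50 minutes travel time → 9:55 PM UTC (Jul 22).
Taipei is UTC+8:00, so local arrival = 9:55 PM + 8:00 = 5:55 AM on Jul 23.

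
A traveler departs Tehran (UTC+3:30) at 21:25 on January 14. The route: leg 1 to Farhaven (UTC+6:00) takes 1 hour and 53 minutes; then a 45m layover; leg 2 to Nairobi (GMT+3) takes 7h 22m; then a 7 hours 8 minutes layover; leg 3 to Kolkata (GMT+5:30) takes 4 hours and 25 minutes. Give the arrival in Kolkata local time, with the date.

Convert departure to UTC: 21:25 − 3:30 = 17:55 UTC on Jan 14.
Add 1 hour and 53 minutes leg 1 → 19:48 UTC.
Add 45 minutes layover in Farhaven → 20:33 UTC.
Add 7 hours 22 minutes leg 2 → 03:55 UTC (Jan 15).
Add 7 hours 8 minutes layover in Nairobi → 11:03 UTC.
Add 4 hours 25 minutes leg 3 → 15:28 UTC.
Kolkata is UTC+5:30, so local arrival = 15:28 + 5:30 = 20:58 on Jan 15.

20:58 on January 15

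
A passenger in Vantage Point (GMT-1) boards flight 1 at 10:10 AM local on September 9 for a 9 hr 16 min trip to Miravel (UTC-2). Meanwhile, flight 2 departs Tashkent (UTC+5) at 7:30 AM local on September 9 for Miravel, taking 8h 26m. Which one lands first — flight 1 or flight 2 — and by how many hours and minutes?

Flight 1 in UTC: 10:10 AM + 1:00 = 11:10 AM on Sep 9.
+9 hours 16 minutes → arrive 8:26 PM UTC on Sep 9.
Flight 2 in UTC: 7:30 AM − 5:00 = 2:30 AM on Sep 9.
+8 hours 26 minutes → arrive 10:56 AM UTC on Sep 9.
Flight 2 lands earlier by 9 hours 30 minutes.

the second, by 9 hours 30 minutes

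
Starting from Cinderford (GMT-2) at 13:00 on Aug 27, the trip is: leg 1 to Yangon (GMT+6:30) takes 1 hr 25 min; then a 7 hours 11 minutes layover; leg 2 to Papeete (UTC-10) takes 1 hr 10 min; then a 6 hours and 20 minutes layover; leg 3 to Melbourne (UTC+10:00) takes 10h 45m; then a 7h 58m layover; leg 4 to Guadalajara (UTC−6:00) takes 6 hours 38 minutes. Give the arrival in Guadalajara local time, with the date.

Convert departure to UTC: 13:00 + 2:00 = 15:00 UTC on Aug 27.
Add 1 hour and 25 minutes leg 1 → 16:25 UTC.
Add 7 hours and 11 minutes layover in Yangon → 23:36 UTC.
Add 1 hour 10 minutes leg 2 → 00:46 UTC (Aug 28).
Add 6 hours 20 minutes layover in Papeete → 07:06 UTC.
Add 10 hours 45 minutes leg 3 → 17:51 UTC.
Add 7 hours and 58 minutes layover in Melbourne → 01:49 UTC (Aug 29).
Add 6 hours and 38 minutes leg 4 → 08:27 UTC.
Guadalajara is UTC−6:00, so local arrival = 08:27 − 6:00 = 02:27 on Aug 29.

02:27 on August 29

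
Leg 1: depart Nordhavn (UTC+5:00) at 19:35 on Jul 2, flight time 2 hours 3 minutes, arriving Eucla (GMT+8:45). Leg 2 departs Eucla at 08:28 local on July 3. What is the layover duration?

Convert departure to UTC: 19:35 − 5:00 = 14:35 UTC on Jul 2.
Add 2 hours 3 minutes flight time → 16:38 UTC.
Eucla is UTC+8:45, so local arrival = 16:38 + 8:45 = 01:23 on Jul 3.
Layover = 08:28 − 01:23 = 7 hours 5 minutes.

7 hours 5 minutes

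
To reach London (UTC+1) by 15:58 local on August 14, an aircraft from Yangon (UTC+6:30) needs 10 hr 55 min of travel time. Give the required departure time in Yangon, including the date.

10:33 on Aug 14

Target arrival in UTC: 15:58 − 1:00 = 14:58 on Aug 14.
Subtract 10 hours 55 minutes → departure 04:03 UTC on Aug 14.
Yangon is UTC+6:30: 04:03 + 6:30 = 10:33 on Aug 14.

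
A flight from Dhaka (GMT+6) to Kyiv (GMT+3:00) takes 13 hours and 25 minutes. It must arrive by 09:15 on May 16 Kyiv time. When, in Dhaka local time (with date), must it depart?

22:50 on May 15

Target arrival in UTC: 09:15 − 3:00 = 06:15 on May 16.
Subtract 13 hours and 25 minutes → departure 16:50 UTC on May 15.
Dhaka is UTC+6:00: 16:50 + 6:00 = 22:50 on May 15.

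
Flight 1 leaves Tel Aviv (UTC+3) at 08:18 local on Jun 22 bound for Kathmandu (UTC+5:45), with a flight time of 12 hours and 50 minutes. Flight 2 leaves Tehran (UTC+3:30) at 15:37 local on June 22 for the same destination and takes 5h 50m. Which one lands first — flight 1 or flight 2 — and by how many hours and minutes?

Flight 1 in UTC: 08:18 − 3:00 = 05:18 on Jun 22.
+12 hours 50 minutes → arrive 18:08 UTC on Jun 22.
Flight 2 in UTC: 15:37 − 3:30 = 12:07 on Jun 22.
+5 hours 50 minutes → arrive 17:57 UTC on Jun 22.
Flight 2 lands earlier by 11 minutes.

the second, by 11 minutes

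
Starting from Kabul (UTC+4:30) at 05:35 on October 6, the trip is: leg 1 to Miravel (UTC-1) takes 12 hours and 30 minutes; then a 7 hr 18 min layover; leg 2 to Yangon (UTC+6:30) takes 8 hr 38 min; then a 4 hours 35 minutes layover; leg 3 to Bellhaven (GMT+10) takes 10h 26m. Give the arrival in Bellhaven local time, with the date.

Convert departure to UTC: 05:35 − 4:30 = 01:05 UTC on Oct 6.
Add 12 hours 30 minutes leg 1 → 13:35 UTC.
Add 7 hours and 18 minutes layover in Miravel → 20:53 UTC.
Add 8 hours 38 minutes leg 2 → 05:31 UTC (Oct 7).
Add 4 hours 35 minutes layover in Yangon → 10:06 UTC.
Add 10 hours 26 minutes leg 3 → 20:32 UTC.
Bellhaven is UTC+10:00, so local arrival = 20:32 + 10:00 = 06:32 on Oct 8.

06:32 on October 8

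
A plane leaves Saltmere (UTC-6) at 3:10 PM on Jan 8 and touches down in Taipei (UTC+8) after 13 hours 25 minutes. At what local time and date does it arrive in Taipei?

6:35 PM on January 9

Convert departure to UTC: 3:10 PM + 6:00 = 9:10 PM UTC on Jan 8.
Add 13 hours and 25 minutes travel time → 10:35 AM UTC (Jan 9).
Taipei is UTC+8:00, so local arrival = 10:35 AM + 8:00 = 6:35 PM on Jan 9.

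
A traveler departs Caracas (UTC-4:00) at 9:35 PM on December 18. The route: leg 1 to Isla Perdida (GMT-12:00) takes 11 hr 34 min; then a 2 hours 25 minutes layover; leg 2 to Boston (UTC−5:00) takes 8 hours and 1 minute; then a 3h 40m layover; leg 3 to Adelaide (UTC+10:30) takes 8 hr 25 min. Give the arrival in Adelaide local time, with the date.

10:10 PM on December 20

Convert departure to UTC: 9:35 PM + 4:00 = 1:35 AM UTC on Dec 19.
Add 11 hours 34 minutes leg 1 → 1:09 PM UTC.
Add 2 hours 25 minutes layover in Isla Perdida → 3:34 PM UTC.
Add 8 hours 1 minute leg 2 → 11:35 PM UTC.
Add 3 hours and 40 minutes layover in Boston → 3:15 AM UTC (Dec 20).
Add 8 hours 25 minutes leg 3 → 11:40 AM UTC.
Adelaide is UTC+10:30, so local arrival = 11:40 AM + 10:30 = 10:10 PM on Dec 20.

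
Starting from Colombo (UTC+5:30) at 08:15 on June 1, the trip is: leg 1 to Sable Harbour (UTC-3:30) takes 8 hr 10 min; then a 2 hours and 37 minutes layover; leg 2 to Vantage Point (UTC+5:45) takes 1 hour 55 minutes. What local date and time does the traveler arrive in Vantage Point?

Convert departure to UTC: 08:15 − 5:30 = 02:45 UTC on Jun 1.
Add 8 hours and 10 minutes leg 1 → 10:55 UTC.
Add 2 hours and 37 minutes layover in Sable Harbour → 13:32 UTC.
Add 1 hour and 55 minutes leg 2 → 15:27 UTC.
Vantage Point is UTC+5:45, so local arrival = 15:27 + 5:45 = 21:12 on Jun 1.

21:12 on Jun 1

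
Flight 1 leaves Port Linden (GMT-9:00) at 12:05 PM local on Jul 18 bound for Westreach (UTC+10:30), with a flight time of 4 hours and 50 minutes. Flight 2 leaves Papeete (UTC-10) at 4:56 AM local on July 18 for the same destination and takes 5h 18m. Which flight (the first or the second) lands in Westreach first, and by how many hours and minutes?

Flight 1 in UTC: 12:05 PM + 9:00 = 9:05 PM on Jul 18.
+4 hours 50 minutes → arrive 1:55 AM UTC on Jul 19.
Flight 2 in UTC: 4:56 AM + 10:00 = 2:56 PM on Jul 18.
+5 hours and 18 minutes → arrive 8:14 PM UTC on Jul 18.
Flight 2 lands earlier by 5 hours 41 minutes.

the second, by 5 hours 41 minutes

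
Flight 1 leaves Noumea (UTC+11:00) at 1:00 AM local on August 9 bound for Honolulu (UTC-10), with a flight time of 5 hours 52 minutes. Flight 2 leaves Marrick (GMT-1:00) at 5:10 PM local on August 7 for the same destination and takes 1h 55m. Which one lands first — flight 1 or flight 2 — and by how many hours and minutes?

Flight 1 in UTC: 1:00 AM − 11:00 = 2:00 PM on Aug 8.
+5 hours 52 minutes → arrive 7:52 PM UTC on Aug 8.
Flight 2 in UTC: 5:10 PM + 1:00 = 6:10 PM on Aug 7.
+1 hour 55 minutes → arrive 8:05 PM UTC on Aug 7.
Flight 2 lands earlier by 23 hours 47 minutes.

the second, by 23 hours 47 minutes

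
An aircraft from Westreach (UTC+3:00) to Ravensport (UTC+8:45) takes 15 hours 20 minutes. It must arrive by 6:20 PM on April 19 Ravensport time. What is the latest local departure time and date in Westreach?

9:15 PM on Apr 18

Target arrival in UTC: 6:20 PM − 8:45 = 9:35 AM on Apr 19.
Subtract 15 hours and 20 minutes → departure 6:15 PM UTC on Apr 18.
Westreach is UTC+3:00: 6:15 PM + 3:00 = 9:15 PM on Apr 18.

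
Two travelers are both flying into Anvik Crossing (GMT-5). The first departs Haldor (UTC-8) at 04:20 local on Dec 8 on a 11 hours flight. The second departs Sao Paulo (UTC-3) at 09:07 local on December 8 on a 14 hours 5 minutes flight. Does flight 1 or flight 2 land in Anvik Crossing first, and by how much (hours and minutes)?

Flight 1 in UTC: 04:20 + 8:00 = 12:20 on Dec 8.
+11 hours → arrive 23:20 UTC on Dec 8.
Flight 2 in UTC: 09:07 + 3:00 = 12:07 on Dec 8.
+14 hours 5 minutes → arrive 02:12 UTC on Dec 9.
Flight 1 lands earlier by 2 hours 52 minutes.

the first, by 2 hours 52 minutes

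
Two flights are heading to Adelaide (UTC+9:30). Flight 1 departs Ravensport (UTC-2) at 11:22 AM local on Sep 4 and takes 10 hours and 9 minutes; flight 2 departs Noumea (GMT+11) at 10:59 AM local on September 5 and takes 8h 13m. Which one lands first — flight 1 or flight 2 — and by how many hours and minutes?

Flight 1 in UTC: 11:22 AM + 2:00 = 1:22 PM on Sep 4.
+10 hours 9 minutes → arrive 11:31 PM UTC on Sep 4.
Flight 2 in UTC: 10:59 AM − 11:00 = 11:59 PM on Sep 4.
+8 hours and 13 minutes → arrive 8:12 AM UTC on Sep 5.
Flight 1 lands earlier by 8 hours 41 minutes.

the first, by 8 hours 41 minutes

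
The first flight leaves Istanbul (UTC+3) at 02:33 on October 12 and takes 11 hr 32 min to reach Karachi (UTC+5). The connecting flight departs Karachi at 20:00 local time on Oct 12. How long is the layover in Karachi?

Convert departure to UTC: 02:33 − 3:00 = 23:33 UTC on Oct 11.
Add 11 hours 32 minutes flight time → 11:05 UTC (Oct 12).
Karachi is UTC+5:00, so local arrival = 11:05 + 5:00 = 16:05 on Oct 12.
Layover = 20:00 − 16:05 = 3 hours 55 minutes.

3 hours 55 minutes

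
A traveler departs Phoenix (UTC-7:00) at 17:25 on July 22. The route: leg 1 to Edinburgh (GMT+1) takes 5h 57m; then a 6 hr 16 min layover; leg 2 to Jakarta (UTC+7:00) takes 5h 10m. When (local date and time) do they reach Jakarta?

Convert departure to UTC: 17:25 + 7:00 = 00:25 UTC on Jul 23.
Add 5 hours and 57 minutes leg 1 → 06:22 UTC.
Add 6 hours 16 minutes layover in Edinburgh → 12:38 UTC.
Add 5 hours 10 minutes leg 2 → 17:48 UTC.
Jakarta is UTC+7:00, so local arrival = 17:48 + 7:00 = 00:48 on Jul 24.

00:48 on July 24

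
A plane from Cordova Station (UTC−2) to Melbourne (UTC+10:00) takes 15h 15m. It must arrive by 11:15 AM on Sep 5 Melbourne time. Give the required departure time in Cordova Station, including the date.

Target arrival in UTC: 11:15 AM − 10:00 = 1:15 AM on Sep 5.
Subtract 15 hours and 15 minutes → departure 10:00 AM UTC on Sep 4.
Cordova Station is UTC−2:00: 10:00 AM − 2:00 = 8:00 AM on Sep 4.

8:00 AM on Sep 4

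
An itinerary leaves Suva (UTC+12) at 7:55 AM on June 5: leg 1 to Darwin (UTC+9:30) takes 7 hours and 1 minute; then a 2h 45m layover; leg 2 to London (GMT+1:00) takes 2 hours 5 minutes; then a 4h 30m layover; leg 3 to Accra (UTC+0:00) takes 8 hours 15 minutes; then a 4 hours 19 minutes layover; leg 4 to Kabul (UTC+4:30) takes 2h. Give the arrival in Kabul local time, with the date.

7:20 AM on June 6

Convert departure to UTC: 7:55 AM − 12:00 = 7:55 PM UTC on Jun 4.
Add 7 hours and 1 minute leg 1 → 2:56 AM UTC (Jun 5).
Add 2 hours 45 minutes layover in Darwin → 5:41 AM UTC.
Add 2 hours and 5 minutes leg 2 → 7:46 AM UTC.
Add 4 hours 30 minutes layover in London → 12:16 PM UTC.
Add 8 hours and 15 minutes leg 3 → 8:31 PM UTC.
Add 4 hours 19 minutes layover in Accra → 12:50 AM UTC (Jun 6).
Add 2 hours leg 4 → 2:50 AM UTC.
Kabul is UTC+4:30, so local arrival = 2:50 AM + 4:30 = 7:20 AM on Jun 6.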